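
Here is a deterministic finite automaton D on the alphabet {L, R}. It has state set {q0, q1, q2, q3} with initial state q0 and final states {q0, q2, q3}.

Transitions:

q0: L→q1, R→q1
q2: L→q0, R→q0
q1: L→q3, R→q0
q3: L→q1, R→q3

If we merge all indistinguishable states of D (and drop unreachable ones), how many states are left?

Reachable states from the start: {q0,q1,q3}. Unreachable: {q2} — drop them.
Initial partition by acceptance: {q0,q3} | {q1}.
Split {q0,q3} by δ(·,R) → {q0} and {q3}.
The partition is now stable with 3 blocks: {q0} | {q1} | {q3}.

3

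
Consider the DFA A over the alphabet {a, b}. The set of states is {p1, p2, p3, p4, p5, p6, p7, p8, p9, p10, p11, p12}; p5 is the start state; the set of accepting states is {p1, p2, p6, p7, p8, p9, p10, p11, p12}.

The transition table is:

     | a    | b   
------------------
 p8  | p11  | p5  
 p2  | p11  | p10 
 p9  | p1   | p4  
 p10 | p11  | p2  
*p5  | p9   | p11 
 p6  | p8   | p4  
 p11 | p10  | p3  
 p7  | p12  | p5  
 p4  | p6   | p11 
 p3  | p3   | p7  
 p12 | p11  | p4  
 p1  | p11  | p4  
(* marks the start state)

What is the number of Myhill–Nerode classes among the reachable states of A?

6

P0 = {p1,p2,p6,p7,p8,p9,p10,p11,p12} | {p3,p4,p5}.
On input b, block {p1,p2,p6,p7,p8,p9,p10,p11,p12} splits into {p1,p6,p7,p8,p9,p11,p12} and {p2,p10}.
Refine {p1,p6,p7,p8,p9,p11,p12} on symbol a: members go to different blocks, giving {p1,p6,p7,p8,p9,p12} and {p11}.
On input a, block {p1,p6,p7,p8,p9,p12} splits into {p1,p8,p12} and {p6,p7,p9}.
Refine {p3,p4,p5} on symbol a: members go to different blocks, giving {p4,p5} and {p3}.
No further refinement is possible. Final partition (6 blocks): {p1,p8,p12} | {p4,p5} | {p2,p10} | {p11} | {p6,p7,p9} | {p3}.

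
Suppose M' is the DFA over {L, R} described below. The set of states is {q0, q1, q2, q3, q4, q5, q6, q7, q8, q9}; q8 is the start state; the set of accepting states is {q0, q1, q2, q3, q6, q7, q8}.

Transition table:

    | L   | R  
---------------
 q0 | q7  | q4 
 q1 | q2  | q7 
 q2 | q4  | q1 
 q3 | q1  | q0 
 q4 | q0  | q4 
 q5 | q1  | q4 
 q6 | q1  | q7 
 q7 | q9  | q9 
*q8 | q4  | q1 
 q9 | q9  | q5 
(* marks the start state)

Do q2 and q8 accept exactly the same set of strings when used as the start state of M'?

Yes

States {q3,q6} cannot be reached from the start state, so discard them.
P0 = {q0,q1,q2,q7,q8} | {q4,q5,q9}.
Refine {q0,q1,q2,q7,q8} on symbol L: members go to different blocks, giving {q2,q7,q8} and {q0,q1}.
Split {q2,q7,q8} by δ(·,R) → {q2,q8} and {q7}.
Split {q4,q5,q9} by δ(·,L) → {q4,q5} and {q9}.
Refine {q0,q1} on symbol L: members go to different blocks, giving {q0} and {q1}.
Refine {q4,q5} on symbol L: members go to different blocks, giving {q4} and {q5}.
The partition is now stable with 7 blocks: {q2,q8} | {q4} | {q0} | {q7} | {q9} | {q1} | {q5}.
q2 and q8 lie in the same block of the stable partition, so they are equivalent — no string distinguishes them.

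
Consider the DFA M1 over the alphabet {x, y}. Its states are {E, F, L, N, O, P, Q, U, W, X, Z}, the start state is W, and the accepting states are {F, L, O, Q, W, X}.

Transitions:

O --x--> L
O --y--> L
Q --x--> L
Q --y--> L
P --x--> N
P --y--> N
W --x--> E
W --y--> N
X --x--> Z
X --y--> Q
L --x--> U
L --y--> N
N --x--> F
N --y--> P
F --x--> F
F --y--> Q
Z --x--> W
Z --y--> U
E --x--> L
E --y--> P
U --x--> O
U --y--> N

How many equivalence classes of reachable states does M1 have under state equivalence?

8

Reachable states from the start: {E,F,L,N,O,P,Q,U,W}. Unreachable: {X,Z} — drop them.
Start with accepting vs non-accepting: {F,L,O,Q,W} | {E,N,P,U}.
On input x, block {F,L,O,Q,W} splits into {F,O,Q} and {L,W}.
Refine {F,O,Q} on symbol x: members go to different blocks, giving {O,Q} and {F}.
On input x, block {E,N,P,U} splits into {N} and {P} and {E} and {U}.
Refine {L,W} on symbol x: members go to different blocks, giving {L} and {W}.
No further refinement is possible. Final partition (8 blocks): {O,Q} | {N} | {L} | {F} | {P} | {E} | {U} | {W}.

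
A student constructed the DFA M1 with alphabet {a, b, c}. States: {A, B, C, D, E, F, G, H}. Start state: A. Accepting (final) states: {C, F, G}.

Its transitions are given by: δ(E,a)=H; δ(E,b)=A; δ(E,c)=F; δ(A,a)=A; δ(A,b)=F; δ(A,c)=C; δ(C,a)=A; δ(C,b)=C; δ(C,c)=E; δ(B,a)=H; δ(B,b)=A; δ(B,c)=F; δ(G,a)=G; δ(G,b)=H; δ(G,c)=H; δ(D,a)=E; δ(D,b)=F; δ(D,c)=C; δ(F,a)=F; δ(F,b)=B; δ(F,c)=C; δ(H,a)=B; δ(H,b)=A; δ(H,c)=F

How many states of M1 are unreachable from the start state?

BFS from A reaches {A, B, C, E, F, H}; the 2 state(s) D, G are never visited.

2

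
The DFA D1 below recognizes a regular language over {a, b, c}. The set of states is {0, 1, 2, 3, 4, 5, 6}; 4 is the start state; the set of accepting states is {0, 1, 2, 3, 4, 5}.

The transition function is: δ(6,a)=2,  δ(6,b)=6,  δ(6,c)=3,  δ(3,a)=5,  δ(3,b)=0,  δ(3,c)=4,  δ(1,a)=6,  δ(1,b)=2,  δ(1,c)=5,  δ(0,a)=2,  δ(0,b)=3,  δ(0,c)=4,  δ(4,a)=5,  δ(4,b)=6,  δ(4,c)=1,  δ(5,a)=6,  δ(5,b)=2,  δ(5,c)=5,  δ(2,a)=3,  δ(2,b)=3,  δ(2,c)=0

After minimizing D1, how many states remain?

All states are reachable from the start state.
Start with accepting vs non-accepting: {0,1,2,3,4,5} | {6}.
On input a, block {0,1,2,3,4,5} splits into {0,2,3,4} and {1,5}.
On input a, block {0,2,3,4} splits into {0,2} and {3,4}.
Split {0,2} by δ(·,a) → {0} and {2}.
On input b, block {3,4} splits into {3} and {4}.
Stable partition: {0} | {6} | {1,5} | {3} | {2} | {4} — 6 equivalence classes.

6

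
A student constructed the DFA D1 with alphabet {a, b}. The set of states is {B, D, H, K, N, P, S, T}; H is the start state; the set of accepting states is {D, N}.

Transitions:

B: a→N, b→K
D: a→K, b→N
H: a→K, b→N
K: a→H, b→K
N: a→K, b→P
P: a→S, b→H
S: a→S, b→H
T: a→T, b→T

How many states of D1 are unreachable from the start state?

BFS from H reaches {H, K, N, P, S}; the 3 state(s) B, D, T are never visited.

3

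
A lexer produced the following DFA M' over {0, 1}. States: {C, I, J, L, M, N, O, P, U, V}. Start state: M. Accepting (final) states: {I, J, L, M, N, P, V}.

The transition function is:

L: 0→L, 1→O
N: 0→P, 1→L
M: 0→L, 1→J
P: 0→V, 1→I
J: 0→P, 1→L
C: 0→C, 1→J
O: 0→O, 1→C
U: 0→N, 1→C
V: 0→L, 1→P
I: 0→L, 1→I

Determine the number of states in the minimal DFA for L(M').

8

First remove the unreachable states {N,U}; 8 states remain.
Initial partition by acceptance: {I,J,L,M,P,V} | {C,O}.
Refine {I,J,L,M,P,V} on symbol 1: members go to different blocks, giving {I,J,M,P,V} and {L}.
Refine {I,J,M,P,V} on symbol 0: members go to different blocks, giving {I,M,V} and {J,P}.
Split {I,M,V} by δ(·,1) → {M,V} and {I}.
On input 1, block {C,O} splits into {C} and {O}.
On input 0, block {J,P} splits into {P} and {J}.
Refine {M,V} on symbol 1: members go to different blocks, giving {V} and {M}.
The partition is now stable with 8 blocks: {V} | {C} | {L} | {P} | {I} | {O} | {J} | {M}.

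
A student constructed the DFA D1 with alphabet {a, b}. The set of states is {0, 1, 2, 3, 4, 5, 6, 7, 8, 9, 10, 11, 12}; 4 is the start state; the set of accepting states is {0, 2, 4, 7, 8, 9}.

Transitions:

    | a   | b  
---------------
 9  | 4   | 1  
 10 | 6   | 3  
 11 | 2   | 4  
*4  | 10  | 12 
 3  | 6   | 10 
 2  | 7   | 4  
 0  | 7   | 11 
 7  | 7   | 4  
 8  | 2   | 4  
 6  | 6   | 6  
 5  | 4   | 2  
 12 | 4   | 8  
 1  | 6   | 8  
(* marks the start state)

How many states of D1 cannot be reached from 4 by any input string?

No path from 4 leads to 0, 1, 5, 9, 11; the other 8 states are all reachable.

5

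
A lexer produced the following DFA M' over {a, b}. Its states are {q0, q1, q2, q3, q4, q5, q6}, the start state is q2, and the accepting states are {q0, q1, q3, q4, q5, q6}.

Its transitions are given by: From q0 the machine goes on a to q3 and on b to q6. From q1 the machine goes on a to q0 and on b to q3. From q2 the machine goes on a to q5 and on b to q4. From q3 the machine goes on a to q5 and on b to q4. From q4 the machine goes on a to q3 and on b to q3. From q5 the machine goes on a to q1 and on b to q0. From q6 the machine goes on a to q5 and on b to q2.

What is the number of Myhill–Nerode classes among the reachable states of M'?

Every state is reachable, so we keep all 7.
P0 = {q0,q1,q3,q4,q5,q6} | {q2}.
Split {q0,q1,q3,q4,q5,q6} by δ(·,b) → {q0,q1,q3,q4,q5} and {q6}.
Refine {q0,q1,q3,q4,q5} on symbol b: members go to different blocks, giving {q1,q3,q4,q5} and {q0}.
Refine {q1,q3,q4,q5} on symbol a: members go to different blocks, giving {q3,q4,q5} and {q1}.
Refine {q3,q4,q5} on symbol a: members go to different blocks, giving {q3,q4} and {q5}.
On input a, block {q3,q4} splits into {q3} and {q4}.
The partition is now stable with 7 blocks: {q3} | {q2} | {q6} | {q0} | {q1} | {q5} | {q4}.

7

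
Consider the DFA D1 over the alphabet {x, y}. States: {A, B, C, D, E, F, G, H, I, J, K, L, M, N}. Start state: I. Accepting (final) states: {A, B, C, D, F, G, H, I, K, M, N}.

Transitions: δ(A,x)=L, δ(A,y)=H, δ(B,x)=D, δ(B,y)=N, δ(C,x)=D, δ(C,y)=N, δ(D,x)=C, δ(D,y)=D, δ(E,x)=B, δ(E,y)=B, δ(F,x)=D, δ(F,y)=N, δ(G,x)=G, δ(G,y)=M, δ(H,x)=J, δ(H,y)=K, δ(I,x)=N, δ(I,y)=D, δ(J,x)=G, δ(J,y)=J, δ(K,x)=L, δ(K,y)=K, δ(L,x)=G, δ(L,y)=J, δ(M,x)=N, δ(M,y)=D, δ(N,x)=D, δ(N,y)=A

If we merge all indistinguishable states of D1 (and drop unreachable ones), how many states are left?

7

States {B,E,F} cannot be reached from the start state, so discard them.
Initial partition by acceptance: {A,C,D,G,H,I,K,M,N} | {J,L}.
On input x, block {A,C,D,G,H,I,K,M,N} splits into {C,D,G,I,M,N} and {A,H,K}.
On input y, block {C,D,G,I,M,N} splits into {C,D,G,I,M} and {N}.
Split {C,D,G,I,M} by δ(·,x) → {C,D,G} and {I,M}.
Refine {C,D,G} on symbol y: members go to different blocks, giving {C} and {D} and {G}.
No further refinement is possible. Final partition (7 blocks): {C} | {J,L} | {A,H,K} | {N} | {I,M} | {D} | {G}.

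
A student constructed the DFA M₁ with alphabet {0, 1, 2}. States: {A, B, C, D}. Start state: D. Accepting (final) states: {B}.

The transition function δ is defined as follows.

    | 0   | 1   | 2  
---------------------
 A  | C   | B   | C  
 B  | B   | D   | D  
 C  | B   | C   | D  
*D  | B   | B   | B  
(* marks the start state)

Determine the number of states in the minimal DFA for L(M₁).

2

Reachable states from the start: {B,D}. Unreachable: {A,C} — drop them.
Start with accepting vs non-accepting: {B} | {D}.
The partition is now stable with 2 blocks: {B} | {D}.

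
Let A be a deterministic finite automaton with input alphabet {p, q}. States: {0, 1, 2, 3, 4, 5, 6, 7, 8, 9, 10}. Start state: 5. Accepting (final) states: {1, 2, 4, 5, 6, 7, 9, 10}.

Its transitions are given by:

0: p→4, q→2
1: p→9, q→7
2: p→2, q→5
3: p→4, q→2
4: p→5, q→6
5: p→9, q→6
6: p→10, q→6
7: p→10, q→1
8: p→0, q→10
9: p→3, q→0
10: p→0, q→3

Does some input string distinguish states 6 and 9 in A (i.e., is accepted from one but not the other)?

Reachable states from the start: {0,2,3,4,5,6,9,10}. Unreachable: {1,7,8} — drop them.
Start with accepting vs non-accepting: {2,4,5,6,9,10} | {0,3}.
Refine {2,4,5,6,9,10} on symbol p: members go to different blocks, giving {2,4,5,6} and {9,10}.
On input p, block {2,4,5,6} splits into {2,4} and {5,6}.
On input p, block {2,4} splits into {2} and {4}.
Stable partition: {2} | {0,3} | {9,10} | {5,6} | {4} — 5 equivalence classes.
6 and 9 end up in different blocks, so they are distinguishable. For instance, the string 'p' is accepted from only 6.

Yes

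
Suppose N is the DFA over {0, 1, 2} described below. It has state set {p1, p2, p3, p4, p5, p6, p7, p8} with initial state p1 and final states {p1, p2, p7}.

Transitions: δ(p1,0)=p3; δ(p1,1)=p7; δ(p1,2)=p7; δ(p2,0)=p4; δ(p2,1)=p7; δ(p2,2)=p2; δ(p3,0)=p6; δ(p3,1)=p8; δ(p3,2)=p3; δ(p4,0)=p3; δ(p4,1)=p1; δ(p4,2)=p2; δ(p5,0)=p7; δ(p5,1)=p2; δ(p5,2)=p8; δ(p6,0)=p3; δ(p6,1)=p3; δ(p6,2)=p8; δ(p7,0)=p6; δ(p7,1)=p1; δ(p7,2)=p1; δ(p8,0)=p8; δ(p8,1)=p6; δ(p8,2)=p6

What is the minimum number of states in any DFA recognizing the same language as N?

First remove the unreachable states {p2,p4,p5}; 5 states remain.
Initial partition by acceptance: {p1,p7} | {p3,p6,p8}.
No further refinement is possible. Final partition (2 blocks): {p1,p7} | {p3,p6,p8}.

2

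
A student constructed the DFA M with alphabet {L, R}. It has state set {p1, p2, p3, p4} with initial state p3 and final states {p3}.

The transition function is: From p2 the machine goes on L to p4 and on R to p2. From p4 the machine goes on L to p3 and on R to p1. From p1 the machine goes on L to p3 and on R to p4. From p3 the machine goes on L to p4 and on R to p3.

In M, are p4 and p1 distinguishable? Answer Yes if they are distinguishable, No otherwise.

No

First remove the unreachable states {p2}; 3 states remain.
Start with accepting vs non-accepting: {p3} | {p1,p4}.
No further refinement is possible. Final partition (2 blocks): {p3} | {p1,p4}.
p4 and p1 lie in the same block of the stable partition, so they are equivalent — no string distinguishes them.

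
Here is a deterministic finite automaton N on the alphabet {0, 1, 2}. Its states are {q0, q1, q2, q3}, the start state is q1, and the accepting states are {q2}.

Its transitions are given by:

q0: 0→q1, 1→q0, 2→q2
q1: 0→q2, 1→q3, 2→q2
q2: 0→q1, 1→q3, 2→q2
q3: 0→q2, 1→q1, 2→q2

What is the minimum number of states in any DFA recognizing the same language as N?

2

States {q0} cannot be reached from the start state, so discard them.
P0 = {q2} | {q1,q3}.
Stable partition: {q2} | {q1,q3} — 2 equivalence classes.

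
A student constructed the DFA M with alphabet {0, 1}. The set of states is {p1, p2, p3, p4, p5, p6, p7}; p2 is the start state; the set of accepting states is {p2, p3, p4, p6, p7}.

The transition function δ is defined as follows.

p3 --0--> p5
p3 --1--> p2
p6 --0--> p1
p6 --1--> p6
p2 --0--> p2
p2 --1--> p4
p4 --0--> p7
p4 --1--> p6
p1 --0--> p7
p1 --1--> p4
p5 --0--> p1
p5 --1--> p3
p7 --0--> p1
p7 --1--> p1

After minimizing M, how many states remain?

5

States {p3,p5} cannot be reached from the start state, so discard them.
Initial partition by acceptance: {p2,p4,p6,p7} | {p1}.
On input 0, block {p2,p4,p6,p7} splits into {p2,p4} and {p6,p7}.
Split {p2,p4} by δ(·,0) → {p2} and {p4}.
Split {p6,p7} by δ(·,1) → {p6} and {p7}.
Stable partition: {p2} | {p1} | {p6} | {p4} | {p7} — 5 equivalence classes.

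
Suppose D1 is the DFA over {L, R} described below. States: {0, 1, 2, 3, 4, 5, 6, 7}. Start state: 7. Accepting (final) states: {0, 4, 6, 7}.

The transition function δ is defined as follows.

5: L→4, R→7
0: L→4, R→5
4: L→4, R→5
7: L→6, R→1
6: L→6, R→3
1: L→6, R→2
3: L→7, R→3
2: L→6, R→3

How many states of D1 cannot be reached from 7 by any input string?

No path from 7 leads to 0, 4, 5; the other 5 states are all reachable.

3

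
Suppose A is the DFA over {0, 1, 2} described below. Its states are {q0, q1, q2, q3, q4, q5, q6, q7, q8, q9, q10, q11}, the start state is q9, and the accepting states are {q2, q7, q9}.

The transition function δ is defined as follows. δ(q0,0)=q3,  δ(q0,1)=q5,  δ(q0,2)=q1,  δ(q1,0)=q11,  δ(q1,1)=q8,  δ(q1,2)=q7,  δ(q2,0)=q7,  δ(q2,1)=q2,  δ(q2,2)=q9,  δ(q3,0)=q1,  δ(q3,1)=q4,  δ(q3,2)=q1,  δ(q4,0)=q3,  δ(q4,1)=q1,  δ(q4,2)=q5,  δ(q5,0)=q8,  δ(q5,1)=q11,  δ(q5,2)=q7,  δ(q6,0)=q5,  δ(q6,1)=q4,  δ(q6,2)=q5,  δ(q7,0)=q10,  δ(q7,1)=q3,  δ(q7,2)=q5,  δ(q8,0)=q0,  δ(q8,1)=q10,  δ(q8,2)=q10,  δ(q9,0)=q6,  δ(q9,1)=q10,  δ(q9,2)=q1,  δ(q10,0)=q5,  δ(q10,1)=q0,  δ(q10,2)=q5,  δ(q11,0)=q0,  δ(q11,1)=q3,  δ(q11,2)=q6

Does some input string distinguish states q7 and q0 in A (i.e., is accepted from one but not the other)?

First remove the unreachable states {q2}; 11 states remain.
Initial partition by acceptance: {q7,q9} | {q0,q1,q3,q4,q5,q6,q8,q10,q11}.
Split {q0,q1,q3,q4,q5,q6,q8,q10,q11} by δ(·,2) → {q0,q3,q4,q6,q8,q10,q11} and {q1,q5}.
Split {q0,q3,q4,q6,q8,q10,q11} by δ(·,0) → {q0,q4,q8,q11} and {q3,q6,q10}.
Split {q0,q4,q8,q11} by δ(·,0) → {q0,q4} and {q8,q11}.
No further refinement is possible. Final partition (5 blocks): {q7,q9} | {q0,q4} | {q1,q5} | {q3,q6,q10} | {q8,q11}.
q7 and q0 end up in different blocks, so they are distinguishable. For instance, the string 'ε' is accepted from only q7.

Yes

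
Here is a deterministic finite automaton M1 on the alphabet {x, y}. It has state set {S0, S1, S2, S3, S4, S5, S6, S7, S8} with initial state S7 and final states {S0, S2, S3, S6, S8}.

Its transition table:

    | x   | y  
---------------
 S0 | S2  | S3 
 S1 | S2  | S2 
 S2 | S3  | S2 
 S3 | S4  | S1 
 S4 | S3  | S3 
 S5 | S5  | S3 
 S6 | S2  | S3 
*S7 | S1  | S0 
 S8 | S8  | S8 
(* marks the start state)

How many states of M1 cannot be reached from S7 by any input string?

3

BFS from S7 reaches {S0, S1, S2, S3, S4, S7}; the 3 state(s) S5, S6, S8 are never visited.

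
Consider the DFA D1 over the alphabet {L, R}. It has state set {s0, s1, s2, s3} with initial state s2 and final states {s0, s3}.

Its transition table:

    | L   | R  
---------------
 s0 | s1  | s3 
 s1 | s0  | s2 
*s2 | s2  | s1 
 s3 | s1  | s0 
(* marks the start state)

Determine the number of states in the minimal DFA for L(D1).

3

All states are reachable from the start state.
Initial partition by acceptance: {s0,s3} | {s1,s2}.
Split {s1,s2} by δ(·,L) → {s1} and {s2}.
The partition is now stable with 3 blocks: {s0,s3} | {s1} | {s2}.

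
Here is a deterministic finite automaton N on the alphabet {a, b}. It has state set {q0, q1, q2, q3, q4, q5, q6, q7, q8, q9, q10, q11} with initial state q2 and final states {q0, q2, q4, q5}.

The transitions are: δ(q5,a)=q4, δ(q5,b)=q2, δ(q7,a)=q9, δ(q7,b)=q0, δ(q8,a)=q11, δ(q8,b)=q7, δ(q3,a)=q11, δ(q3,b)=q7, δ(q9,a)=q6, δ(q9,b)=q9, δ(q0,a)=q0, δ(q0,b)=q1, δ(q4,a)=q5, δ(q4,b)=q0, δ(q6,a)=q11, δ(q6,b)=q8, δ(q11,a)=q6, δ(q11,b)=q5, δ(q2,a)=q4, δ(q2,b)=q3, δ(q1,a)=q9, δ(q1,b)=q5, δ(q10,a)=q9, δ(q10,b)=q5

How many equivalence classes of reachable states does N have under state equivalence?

Reachable states from the start: {q0,q1,q2,q3,q4,q5,q6,q7,q8,q9,q11}. Unreachable: {q10} — drop them.
P0 = {q0,q2,q4,q5} | {q1,q3,q6,q7,q8,q9,q11}.
Split {q0,q2,q4,q5} by δ(·,b) → {q0,q2} and {q4,q5}.
Split {q0,q2} by δ(·,a) → {q0} and {q2}.
Refine {q1,q3,q6,q7,q8,q9,q11} on symbol b: members go to different blocks, giving {q3,q6,q8,q9} and {q1,q11} and {q7}.
Split {q3,q6,q8,q9} by δ(·,a) → {q3,q6,q8} and {q9}.
Refine {q3,q6,q8} on symbol b: members go to different blocks, giving {q3,q8} and {q6}.
On input b, block {q4,q5} splits into {q4} and {q5}.
On input a, block {q1,q11} splits into {q1} and {q11}.
Stable partition: {q0} | {q3,q8} | {q4} | {q2} | {q1} | {q7} | {q9} | {q6} | {q5} | {q11} — 10 equivalence classes.

10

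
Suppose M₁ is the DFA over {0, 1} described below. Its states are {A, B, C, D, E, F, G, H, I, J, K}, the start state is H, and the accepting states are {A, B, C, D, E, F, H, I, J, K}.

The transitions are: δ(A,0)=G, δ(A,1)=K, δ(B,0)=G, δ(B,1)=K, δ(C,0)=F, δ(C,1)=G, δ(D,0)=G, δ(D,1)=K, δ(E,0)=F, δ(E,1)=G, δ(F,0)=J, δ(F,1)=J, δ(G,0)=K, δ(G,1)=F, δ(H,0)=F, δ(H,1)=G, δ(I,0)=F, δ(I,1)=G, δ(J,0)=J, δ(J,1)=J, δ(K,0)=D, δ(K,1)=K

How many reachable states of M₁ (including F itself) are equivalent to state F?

2

States {A,B,C,E,I} cannot be reached from the start state, so discard them.
Initial partition by acceptance: {D,F,H,J,K} | {G}.
Refine {D,F,H,J,K} on symbol 0: members go to different blocks, giving {F,H,J,K} and {D}.
On input 0, block {F,H,J,K} splits into {F,H,J} and {K}.
Split {F,H,J} by δ(·,1) → {F,J} and {H}.
Stable partition: {F,J} | {G} | {D} | {K} | {H} — 5 equivalence classes.
State F belongs to the block {F,J}, which has 2 states.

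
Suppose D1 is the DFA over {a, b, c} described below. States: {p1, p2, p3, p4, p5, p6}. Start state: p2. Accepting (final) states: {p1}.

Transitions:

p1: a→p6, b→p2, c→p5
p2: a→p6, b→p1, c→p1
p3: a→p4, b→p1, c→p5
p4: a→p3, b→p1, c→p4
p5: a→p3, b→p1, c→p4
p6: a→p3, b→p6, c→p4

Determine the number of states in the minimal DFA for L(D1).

Every state is reachable, so we keep all 6.
Initial partition by acceptance: {p1} | {p2,p3,p4,p5,p6}.
Split {p2,p3,p4,p5,p6} by δ(·,b) → {p2,p3,p4,p5} and {p6}.
Split {p2,p3,p4,p5} by δ(·,a) → {p3,p4,p5} and {p2}.
Stable partition: {p1} | {p3,p4,p5} | {p6} | {p2} — 4 equivalence classes.

4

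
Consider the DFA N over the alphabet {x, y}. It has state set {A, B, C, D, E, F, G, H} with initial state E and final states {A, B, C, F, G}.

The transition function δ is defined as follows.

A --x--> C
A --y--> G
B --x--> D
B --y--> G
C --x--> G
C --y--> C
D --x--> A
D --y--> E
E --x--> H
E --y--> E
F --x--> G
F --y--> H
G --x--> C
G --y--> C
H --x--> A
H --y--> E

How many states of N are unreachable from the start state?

3

BFS from E reaches {A, C, E, G, H}; the 3 state(s) B, D, F are never visited.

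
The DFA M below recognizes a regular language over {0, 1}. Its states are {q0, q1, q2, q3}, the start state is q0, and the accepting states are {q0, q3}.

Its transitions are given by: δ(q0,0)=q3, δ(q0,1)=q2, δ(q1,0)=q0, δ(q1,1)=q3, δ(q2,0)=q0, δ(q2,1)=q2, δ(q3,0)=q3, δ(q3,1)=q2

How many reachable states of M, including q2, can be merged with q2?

First remove the unreachable states {q1}; 3 states remain.
Start with accepting vs non-accepting: {q0,q3} | {q2}.
Stable partition: {q0,q3} | {q2} — 2 equivalence classes.
The equivalence class containing q2 is {q2}, of size 1.

1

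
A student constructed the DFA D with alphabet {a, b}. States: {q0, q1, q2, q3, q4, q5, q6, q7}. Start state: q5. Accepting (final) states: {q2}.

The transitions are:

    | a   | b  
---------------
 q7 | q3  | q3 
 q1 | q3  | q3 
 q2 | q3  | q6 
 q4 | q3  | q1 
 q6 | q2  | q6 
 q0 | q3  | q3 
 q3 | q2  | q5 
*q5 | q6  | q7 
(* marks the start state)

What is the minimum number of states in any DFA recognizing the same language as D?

5

States {q0,q1,q4} cannot be reached from the start state, so discard them.
Start with accepting vs non-accepting: {q2} | {q3,q5,q6,q7}.
On input a, block {q3,q5,q6,q7} splits into {q3,q6} and {q5,q7}.
On input b, block {q3,q6} splits into {q3} and {q6}.
On input a, block {q5,q7} splits into {q5} and {q7}.
The partition is now stable with 5 blocks: {q2} | {q3} | {q5} | {q6} | {q7}.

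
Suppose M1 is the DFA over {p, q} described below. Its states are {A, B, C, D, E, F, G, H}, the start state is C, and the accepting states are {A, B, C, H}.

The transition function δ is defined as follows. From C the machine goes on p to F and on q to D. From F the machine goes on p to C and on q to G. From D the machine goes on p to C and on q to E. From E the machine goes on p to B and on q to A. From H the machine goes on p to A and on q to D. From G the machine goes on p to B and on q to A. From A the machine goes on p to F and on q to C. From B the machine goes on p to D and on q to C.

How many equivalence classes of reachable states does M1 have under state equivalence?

4

States {H} cannot be reached from the start state, so discard them.
P0 = {A,B,C} | {D,E,F,G}.
Refine {A,B,C} on symbol q: members go to different blocks, giving {A,B} and {C}.
Refine {D,E,F,G} on symbol p: members go to different blocks, giving {D,F} and {E,G}.
No further refinement is possible. Final partition (4 blocks): {A,B} | {D,F} | {C} | {E,G}.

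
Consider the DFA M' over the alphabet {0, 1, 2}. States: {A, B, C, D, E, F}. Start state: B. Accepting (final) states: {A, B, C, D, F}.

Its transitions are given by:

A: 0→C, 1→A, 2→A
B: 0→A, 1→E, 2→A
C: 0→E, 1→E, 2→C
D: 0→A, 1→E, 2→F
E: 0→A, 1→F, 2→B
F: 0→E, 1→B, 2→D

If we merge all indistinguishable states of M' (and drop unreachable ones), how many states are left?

Every state is reachable, so we keep all 6.
P0 = {A,B,C,D,F} | {E}.
Refine {A,B,C,D,F} on symbol 0: members go to different blocks, giving {A,B,D} and {C,F}.
Split {A,B,D} by δ(·,0) → {B,D} and {A}.
Split {B,D} by δ(·,2) → {B} and {D}.
On input 1, block {C,F} splits into {C} and {F}.
Stable partition: {B} | {E} | {C} | {A} | {D} | {F} — 6 equivalence classes.

6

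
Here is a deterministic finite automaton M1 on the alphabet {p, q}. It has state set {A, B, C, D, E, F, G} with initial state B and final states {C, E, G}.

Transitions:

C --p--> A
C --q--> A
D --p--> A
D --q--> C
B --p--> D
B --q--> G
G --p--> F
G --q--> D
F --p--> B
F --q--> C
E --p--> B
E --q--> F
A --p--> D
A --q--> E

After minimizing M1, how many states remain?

Initial partition by acceptance: {C,E,G} | {A,B,D,F}.
No further refinement is possible. Final partition (2 blocks): {C,E,G} | {A,B,D,F}.

2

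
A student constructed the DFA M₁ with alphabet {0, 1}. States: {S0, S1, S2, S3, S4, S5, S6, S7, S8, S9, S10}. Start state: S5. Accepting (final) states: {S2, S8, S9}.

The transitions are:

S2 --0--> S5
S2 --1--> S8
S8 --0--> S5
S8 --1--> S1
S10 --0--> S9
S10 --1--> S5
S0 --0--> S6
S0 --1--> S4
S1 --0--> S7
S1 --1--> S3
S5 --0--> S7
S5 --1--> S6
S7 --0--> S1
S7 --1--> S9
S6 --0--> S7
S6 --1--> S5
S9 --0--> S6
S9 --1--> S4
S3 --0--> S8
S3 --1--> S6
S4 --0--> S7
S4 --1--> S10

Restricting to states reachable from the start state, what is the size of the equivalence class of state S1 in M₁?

2

First remove the unreachable states {S0,S2}; 9 states remain.
P0 = {S8,S9} | {S1,S3,S4,S5,S6,S7,S10}.
Split {S1,S3,S4,S5,S6,S7,S10} by δ(·,0) → {S1,S4,S5,S6,S7} and {S3,S10}.
Split {S1,S4,S5,S6,S7} by δ(·,1) → {S1,S4} and {S5,S6} and {S7}.
Stable partition: {S8,S9} | {S1,S4} | {S3,S10} | {S5,S6} | {S7} — 5 equivalence classes.
State S1 belongs to the block {S1,S4}, which has 2 states.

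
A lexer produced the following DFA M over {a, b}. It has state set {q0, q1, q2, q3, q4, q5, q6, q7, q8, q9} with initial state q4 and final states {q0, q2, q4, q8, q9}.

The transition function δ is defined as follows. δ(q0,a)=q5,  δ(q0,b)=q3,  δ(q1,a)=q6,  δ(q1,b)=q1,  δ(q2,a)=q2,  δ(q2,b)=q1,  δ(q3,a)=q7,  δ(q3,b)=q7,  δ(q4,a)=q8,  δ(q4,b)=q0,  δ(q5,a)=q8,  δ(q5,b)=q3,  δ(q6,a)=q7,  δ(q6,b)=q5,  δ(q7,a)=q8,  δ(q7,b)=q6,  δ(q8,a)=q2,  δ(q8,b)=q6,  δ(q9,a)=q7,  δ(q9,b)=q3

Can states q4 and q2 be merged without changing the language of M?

States {q9} cannot be reached from the start state, so discard them.
P0 = {q0,q2,q4,q8} | {q1,q3,q5,q6,q7}.
On input a, block {q0,q2,q4,q8} splits into {q2,q4,q8} and {q0}.
On input b, block {q2,q4,q8} splits into {q2,q8} and {q4}.
Refine {q1,q3,q5,q6,q7} on symbol a: members go to different blocks, giving {q1,q3,q6} and {q5,q7}.
Refine {q1,q3,q6} on symbol a: members go to different blocks, giving {q3,q6} and {q1}.
On input b, block {q2,q8} splits into {q2} and {q8}.
Stable partition: {q2} | {q3,q6} | {q0} | {q4} | {q5,q7} | {q1} | {q8} — 7 equivalence classes.
q4 and q2 end up in different blocks, so they are distinguishable. For instance, the string 'b' is accepted from only q4.

No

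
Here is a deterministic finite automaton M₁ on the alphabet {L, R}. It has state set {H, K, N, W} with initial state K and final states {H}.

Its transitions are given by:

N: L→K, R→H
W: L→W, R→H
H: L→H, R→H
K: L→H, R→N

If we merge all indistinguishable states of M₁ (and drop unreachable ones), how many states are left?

First remove the unreachable states {W}; 3 states remain.
Initial partition by acceptance: {H} | {K,N}.
Refine {K,N} on symbol L: members go to different blocks, giving {K} and {N}.
No further refinement is possible. Final partition (3 blocks): {H} | {K} | {N}.

3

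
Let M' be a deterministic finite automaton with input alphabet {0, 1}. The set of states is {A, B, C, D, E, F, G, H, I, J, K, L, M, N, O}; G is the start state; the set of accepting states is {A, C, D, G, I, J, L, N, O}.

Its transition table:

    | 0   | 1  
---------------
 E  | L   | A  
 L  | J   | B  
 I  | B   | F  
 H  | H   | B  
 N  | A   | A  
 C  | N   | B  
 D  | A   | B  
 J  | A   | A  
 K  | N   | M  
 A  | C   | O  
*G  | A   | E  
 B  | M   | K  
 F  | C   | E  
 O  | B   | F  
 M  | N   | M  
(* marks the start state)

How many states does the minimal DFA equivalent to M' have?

First remove the unreachable states {D,H,I}; 12 states remain.
Initial partition by acceptance: {A,C,G,J,L,N,O} | {B,E,F,K,M}.
Refine {A,C,G,J,L,N,O} on symbol 0: members go to different blocks, giving {A,C,G,J,L,N} and {O}.
Refine {A,C,G,J,L,N} on symbol 1: members go to different blocks, giving {C,G,L} and {J,N} and {A}.
Refine {C,G,L} on symbol 0: members go to different blocks, giving {C,L} and {G}.
Refine {B,E,F,K,M} on symbol 0: members go to different blocks, giving {E,F} and {K,M} and {B}.
Split {E,F} by δ(·,1) → {E} and {F}.
Stable partition: {C,L} | {E} | {O} | {J,N} | {A} | {G} | {K,M} | {B} | {F} — 9 equivalence classes.

9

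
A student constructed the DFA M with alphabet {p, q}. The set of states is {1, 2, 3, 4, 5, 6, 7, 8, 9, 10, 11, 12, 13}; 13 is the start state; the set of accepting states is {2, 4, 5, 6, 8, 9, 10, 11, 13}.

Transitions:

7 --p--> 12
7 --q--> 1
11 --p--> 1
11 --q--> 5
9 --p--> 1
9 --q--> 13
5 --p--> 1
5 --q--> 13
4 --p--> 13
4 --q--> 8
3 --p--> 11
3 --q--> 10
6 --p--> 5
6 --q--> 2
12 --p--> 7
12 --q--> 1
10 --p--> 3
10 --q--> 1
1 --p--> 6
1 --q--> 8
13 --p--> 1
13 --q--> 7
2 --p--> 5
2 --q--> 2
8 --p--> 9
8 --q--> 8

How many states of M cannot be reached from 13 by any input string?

BFS from 13 reaches {1, 2, 5, 6, 7, 8, 9, 12, 13}; the 4 state(s) 3, 4, 10, 11 are never visited.

4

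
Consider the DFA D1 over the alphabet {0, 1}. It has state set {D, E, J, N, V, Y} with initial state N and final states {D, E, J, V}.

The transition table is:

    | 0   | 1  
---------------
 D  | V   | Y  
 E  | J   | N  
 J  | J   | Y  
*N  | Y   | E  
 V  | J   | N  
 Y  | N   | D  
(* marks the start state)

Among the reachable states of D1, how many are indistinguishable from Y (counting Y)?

2

Every state is reachable, so we keep all 6.
P0 = {D,E,J,V} | {N,Y}.
No further refinement is possible. Final partition (2 blocks): {D,E,J,V} | {N,Y}.
State Y belongs to the block {N,Y}, which has 2 states.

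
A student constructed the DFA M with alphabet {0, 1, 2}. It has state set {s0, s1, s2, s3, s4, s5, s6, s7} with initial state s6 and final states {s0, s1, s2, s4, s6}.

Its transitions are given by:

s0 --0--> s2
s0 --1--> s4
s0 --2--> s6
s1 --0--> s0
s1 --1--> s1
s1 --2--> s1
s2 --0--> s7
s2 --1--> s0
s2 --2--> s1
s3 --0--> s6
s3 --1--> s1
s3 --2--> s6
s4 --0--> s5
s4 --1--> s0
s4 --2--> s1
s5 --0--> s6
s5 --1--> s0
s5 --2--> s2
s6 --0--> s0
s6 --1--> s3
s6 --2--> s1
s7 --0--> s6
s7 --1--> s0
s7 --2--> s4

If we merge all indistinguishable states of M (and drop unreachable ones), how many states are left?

6

All states are reachable from the start state.
Start with accepting vs non-accepting: {s0,s1,s2,s4,s6} | {s3,s5,s7}.
On input 0, block {s0,s1,s2,s4,s6} splits into {s0,s1,s6} and {s2,s4}.
Split {s0,s1,s6} by δ(·,0) → {s1,s6} and {s0}.
On input 1, block {s1,s6} splits into {s1} and {s6}.
Refine {s3,s5,s7} on symbol 1: members go to different blocks, giving {s5,s7} and {s3}.
No further refinement is possible. Final partition (6 blocks): {s1} | {s5,s7} | {s2,s4} | {s0} | {s6} | {s3}.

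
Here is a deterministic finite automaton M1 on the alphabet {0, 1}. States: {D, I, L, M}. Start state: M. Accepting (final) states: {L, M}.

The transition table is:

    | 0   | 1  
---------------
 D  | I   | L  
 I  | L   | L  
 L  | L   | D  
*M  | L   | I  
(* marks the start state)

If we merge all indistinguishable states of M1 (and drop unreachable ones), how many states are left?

All states are reachable from the start state.
Initial partition by acceptance: {L,M} | {D,I}.
On input 0, block {D,I} splits into {I} and {D}.
Split {L,M} by δ(·,1) → {M} and {L}.
The partition is now stable with 4 blocks: {M} | {I} | {D} | {L}.

4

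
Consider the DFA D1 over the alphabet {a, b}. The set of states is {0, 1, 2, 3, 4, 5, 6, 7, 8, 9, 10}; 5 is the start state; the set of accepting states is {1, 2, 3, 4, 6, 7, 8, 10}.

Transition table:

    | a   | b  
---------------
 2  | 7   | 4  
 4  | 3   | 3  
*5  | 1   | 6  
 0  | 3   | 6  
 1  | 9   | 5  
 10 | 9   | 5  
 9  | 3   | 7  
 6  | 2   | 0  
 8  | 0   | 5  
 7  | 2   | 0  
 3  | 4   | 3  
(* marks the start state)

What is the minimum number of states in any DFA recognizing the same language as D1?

6

First remove the unreachable states {8,10}; 9 states remain.
Start with accepting vs non-accepting: {1,2,3,4,6,7} | {0,5,9}.
Split {1,2,3,4,6,7} by δ(·,a) → {2,3,4,6,7} and {1}.
On input b, block {2,3,4,6,7} splits into {2,3,4} and {6,7}.
Split {2,3,4} by δ(·,a) → {3,4} and {2}.
Split {0,5,9} by δ(·,a) → {0,9} and {5}.
Stable partition: {3,4} | {0,9} | {1} | {6,7} | {2} | {5} — 6 equivalence classes.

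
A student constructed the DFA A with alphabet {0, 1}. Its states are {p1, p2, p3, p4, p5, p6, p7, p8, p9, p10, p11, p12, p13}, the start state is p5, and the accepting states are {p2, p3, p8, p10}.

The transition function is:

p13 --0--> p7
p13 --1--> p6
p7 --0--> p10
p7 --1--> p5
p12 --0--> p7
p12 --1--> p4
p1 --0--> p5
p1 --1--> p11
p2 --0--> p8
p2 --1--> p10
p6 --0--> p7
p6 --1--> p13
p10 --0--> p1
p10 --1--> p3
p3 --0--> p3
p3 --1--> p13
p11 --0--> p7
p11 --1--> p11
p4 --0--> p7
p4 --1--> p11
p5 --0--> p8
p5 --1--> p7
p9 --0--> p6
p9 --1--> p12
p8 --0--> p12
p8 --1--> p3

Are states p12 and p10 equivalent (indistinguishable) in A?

No

States {p2,p9} cannot be reached from the start state, so discard them.
Start with accepting vs non-accepting: {p3,p8,p10} | {p1,p4,p5,p6,p7,p11,p12,p13}.
On input 0, block {p3,p8,p10} splits into {p8,p10} and {p3}.
Refine {p1,p4,p5,p6,p7,p11,p12,p13} on symbol 0: members go to different blocks, giving {p1,p4,p6,p11,p12,p13} and {p5,p7}.
Stable partition: {p8,p10} | {p1,p4,p6,p11,p12,p13} | {p3} | {p5,p7} — 4 equivalence classes.
p12 and p10 end up in different blocks, so they are distinguishable. For instance, the string 'ε' is accepted from only p10.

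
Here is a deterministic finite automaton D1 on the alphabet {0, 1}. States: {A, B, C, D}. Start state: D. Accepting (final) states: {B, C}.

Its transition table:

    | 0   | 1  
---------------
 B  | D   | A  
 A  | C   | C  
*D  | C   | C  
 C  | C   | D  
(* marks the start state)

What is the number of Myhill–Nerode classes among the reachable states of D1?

2

Reachable states from the start: {C,D}. Unreachable: {A,B} — drop them.
Initial partition by acceptance: {C} | {D}.
No further refinement is possible. Final partition (2 blocks): {C} | {D}.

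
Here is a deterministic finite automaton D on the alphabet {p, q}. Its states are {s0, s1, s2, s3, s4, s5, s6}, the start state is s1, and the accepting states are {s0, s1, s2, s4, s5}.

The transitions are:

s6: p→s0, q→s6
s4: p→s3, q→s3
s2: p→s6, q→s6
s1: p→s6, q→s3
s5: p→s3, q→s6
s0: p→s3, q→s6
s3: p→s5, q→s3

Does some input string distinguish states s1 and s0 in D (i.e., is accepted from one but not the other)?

States {s2,s4} cannot be reached from the start state, so discard them.
Start with accepting vs non-accepting: {s0,s1,s5} | {s3,s6}.
The partition is now stable with 2 blocks: {s0,s1,s5} | {s3,s6}.
s1 and s0 lie in the same block of the stable partition, so they are equivalent — no string distinguishes them.

No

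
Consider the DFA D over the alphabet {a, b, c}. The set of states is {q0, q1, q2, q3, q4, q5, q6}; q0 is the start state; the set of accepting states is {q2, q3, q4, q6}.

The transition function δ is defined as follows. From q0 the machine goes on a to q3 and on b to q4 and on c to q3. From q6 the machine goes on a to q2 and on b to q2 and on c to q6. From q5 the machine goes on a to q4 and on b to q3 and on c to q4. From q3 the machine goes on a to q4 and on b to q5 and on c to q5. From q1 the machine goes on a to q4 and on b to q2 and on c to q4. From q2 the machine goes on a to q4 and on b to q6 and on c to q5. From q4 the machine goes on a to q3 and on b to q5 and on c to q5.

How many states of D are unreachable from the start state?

Starting at q0 and following transitions, the reachable set is {q0, q3, q4, q5}. That leaves q1, q2, q6 unreachable — 3 in total.

3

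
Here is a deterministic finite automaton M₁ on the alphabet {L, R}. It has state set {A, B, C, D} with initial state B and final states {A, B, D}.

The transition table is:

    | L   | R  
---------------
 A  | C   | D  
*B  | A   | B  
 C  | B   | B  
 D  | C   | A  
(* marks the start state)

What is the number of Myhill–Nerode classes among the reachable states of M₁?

Every state is reachable, so we keep all 4.
Initial partition by acceptance: {A,B,D} | {C}.
Refine {A,B,D} on symbol L: members go to different blocks, giving {A,D} and {B}.
No further refinement is possible. Final partition (3 blocks): {A,D} | {C} | {B}.

3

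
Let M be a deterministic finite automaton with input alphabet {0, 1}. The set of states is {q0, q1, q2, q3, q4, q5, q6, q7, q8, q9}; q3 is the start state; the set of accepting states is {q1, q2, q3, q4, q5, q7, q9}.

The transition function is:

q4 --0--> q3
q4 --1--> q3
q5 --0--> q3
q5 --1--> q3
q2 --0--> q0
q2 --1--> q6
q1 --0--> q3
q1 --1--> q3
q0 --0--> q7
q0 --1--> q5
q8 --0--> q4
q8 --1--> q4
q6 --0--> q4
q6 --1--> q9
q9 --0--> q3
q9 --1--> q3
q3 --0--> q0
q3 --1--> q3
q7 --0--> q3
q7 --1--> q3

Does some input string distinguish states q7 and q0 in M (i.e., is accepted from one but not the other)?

First remove the unreachable states {q1,q2,q4,q6,q8,q9}; 4 states remain.
Initial partition by acceptance: {q3,q5,q7} | {q0}.
Split {q3,q5,q7} by δ(·,0) → {q5,q7} and {q3}.
No further refinement is possible. Final partition (3 blocks): {q5,q7} | {q0} | {q3}.
q7 and q0 end up in different blocks, so they are distinguishable. For instance, the string 'ε' is accepted from only q7.

Yes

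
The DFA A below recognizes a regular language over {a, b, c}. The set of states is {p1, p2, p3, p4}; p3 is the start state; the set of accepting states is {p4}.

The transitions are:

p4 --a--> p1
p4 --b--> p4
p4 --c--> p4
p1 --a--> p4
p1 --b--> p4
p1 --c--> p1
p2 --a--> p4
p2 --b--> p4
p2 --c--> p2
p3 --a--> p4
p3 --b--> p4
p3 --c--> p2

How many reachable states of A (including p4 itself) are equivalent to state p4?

1

Start with accepting vs non-accepting: {p4} | {p1,p2,p3}.
No further refinement is possible. Final partition (2 blocks): {p4} | {p1,p2,p3}.
State p4 belongs to the block {p4}, which has 1 states.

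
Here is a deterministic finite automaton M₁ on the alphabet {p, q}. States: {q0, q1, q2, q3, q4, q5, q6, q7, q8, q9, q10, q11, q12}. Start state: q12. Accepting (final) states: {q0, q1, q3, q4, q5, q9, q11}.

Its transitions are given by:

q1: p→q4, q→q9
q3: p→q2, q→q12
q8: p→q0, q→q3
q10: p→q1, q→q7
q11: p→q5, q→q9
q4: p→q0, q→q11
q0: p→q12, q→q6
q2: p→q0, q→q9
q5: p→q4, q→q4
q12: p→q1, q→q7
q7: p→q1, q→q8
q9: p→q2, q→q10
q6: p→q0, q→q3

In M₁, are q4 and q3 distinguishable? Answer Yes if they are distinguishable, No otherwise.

Every state is reachable, so we keep all 13.
Start with accepting vs non-accepting: {q0,q1,q3,q4,q5,q9,q11} | {q2,q6,q7,q8,q10,q12}.
On input p, block {q0,q1,q3,q4,q5,q9,q11} splits into {q1,q4,q5,q11} and {q0,q3,q9}.
On input p, block {q1,q4,q5,q11} splits into {q1,q5,q11} and {q4}.
On input p, block {q1,q5,q11} splits into {q1,q5} and {q11}.
Split {q1,q5} by δ(·,q) → {q1} and {q5}.
On input p, block {q2,q6,q7,q8,q10,q12} splits into {q2,q6,q8} and {q7,q10,q12}.
Split {q0,q3,q9} by δ(·,p) → {q3,q9} and {q0}.
Refine {q7,q10,q12} on symbol q: members go to different blocks, giving {q10,q12} and {q7}.
No further refinement is possible. Final partition (9 blocks): {q1} | {q2,q6,q8} | {q3,q9} | {q4} | {q11} | {q5} | {q10,q12} | {q0} | {q7}.
q4 and q3 end up in different blocks, so they are distinguishable. For instance, the string 'p' is accepted from only q4.

Yes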